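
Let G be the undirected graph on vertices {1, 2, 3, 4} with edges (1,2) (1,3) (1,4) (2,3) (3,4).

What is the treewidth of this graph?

2

A width-2 tree decomposition is:
Bags: B1 = {1, 2, 3}  B2 = {1, 3, 4}
Tree: B1–B2
Every bag has size at most 3, so the width is 3 − 1 = 2 and tw(G) ≤ 2. On the other hand G contains the 3-clique {1, 2, 3}. A clique must lie in a single bag of any decomposition, so no decomposition can have width below 2. Therefore the treewidth is 2.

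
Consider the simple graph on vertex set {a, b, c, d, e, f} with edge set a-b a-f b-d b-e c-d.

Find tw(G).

A width-1 tree decomposition is:
Bags: B1 = {a, b}  B2 = {a, f}  B3 = {b, e}  B4 = {b, d}  B5 = {c, d}
Tree: B1–B2, B1–B3, B3–B4, B4–B5
The largest bag has 2 vertices, giving width 1; this decomposition certifies tw(G) ≤ 1. Any graph with an edge has treewidth ≥ 1, and G has the edge a–b. Hence tw(G) = 1 exactly.

1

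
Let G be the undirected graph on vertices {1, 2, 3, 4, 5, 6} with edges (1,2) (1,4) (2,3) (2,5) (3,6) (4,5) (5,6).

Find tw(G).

2

A width-2 tree decomposition is:
Bags: B1 = {3, 5, 6}  B2 = {2, 3, 5}  B3 = {2, 4, 5}  B4 = {1, 2, 4}
Tree: B1–B2, B2–B3, B3–B4
Every bag has size at most 3, so the width is 3 − 1 = 2 and tw(G) ≤ 2. The edges 6–3–2–5–6 form a cycle, so G is not a tree and its treewidth is at least 2. Hence tw(G) = 2 exactly.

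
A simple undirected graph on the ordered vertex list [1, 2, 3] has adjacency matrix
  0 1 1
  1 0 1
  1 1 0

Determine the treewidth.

A width-2 tree decomposition is:
Bags: B1 = {1, 2, 3}
Tree: (single bag)
With just one bag of size 3, the width is 3 − 1 = 2, so tw(G) ≤ 2. On the other hand G contains the 3-clique {1, 2, 3}. A clique must lie in a single bag of any decomposition, so no decomposition can have width below 2. The upper and lower bounds meet at 2, so that is the treewidth.

2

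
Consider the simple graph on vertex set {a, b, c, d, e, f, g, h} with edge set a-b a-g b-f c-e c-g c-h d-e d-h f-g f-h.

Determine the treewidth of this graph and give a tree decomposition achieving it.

Each bag holds 3 vertices, so the decomposition has width 2, which upper-bounds the treewidth. Since b–a–g–f–b is a cycle in G, G is not acyclic. Forests are exactly the graphs of treewidth ≤ 1, so tw(G) ≥ 2. Combining the bounds, tw(G) = 2.

Treewidth 2.
Bags: B1 = {a, b, f}  B2 = {a, f, g}  B3 = {f, g, h}  B4 = {c, g, h}  B5 = {c, d, h}  B6 = {c, d, e}
Tree: B1–B2, B2–B3, B3–B4, B4–B5, B5–B6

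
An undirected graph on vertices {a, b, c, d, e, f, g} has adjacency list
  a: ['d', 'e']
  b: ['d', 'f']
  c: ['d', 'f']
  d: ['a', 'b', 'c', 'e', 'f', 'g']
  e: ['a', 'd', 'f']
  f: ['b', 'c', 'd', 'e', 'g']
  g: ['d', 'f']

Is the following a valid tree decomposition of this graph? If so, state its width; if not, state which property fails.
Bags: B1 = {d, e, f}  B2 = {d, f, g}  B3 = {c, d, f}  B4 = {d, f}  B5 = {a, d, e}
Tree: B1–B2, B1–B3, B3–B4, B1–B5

A tree decomposition must satisfy three properties: every vertex lies in some bag; for every edge, both endpoints lie together in some bag; and for every vertex, the bags containing it form a connected subtree. Here vertex b appears in no bag, so the decomposition is invalid.

No — vertex b appears in no bag.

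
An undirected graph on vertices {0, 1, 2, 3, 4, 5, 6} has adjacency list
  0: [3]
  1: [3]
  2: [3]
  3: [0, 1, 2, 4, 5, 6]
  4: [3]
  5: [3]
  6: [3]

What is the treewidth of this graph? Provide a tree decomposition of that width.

Treewidth 1.
One such decomposition:
Bags: B1 = {3, 6}  B2 = {1, 3}  B3 = {3, 4}  B4 = {3, 5}  B5 = {2, 3}  B6 = {0, 3}
Tree: B1–B2, B1–B3, B3–B4, B4–B5, B3–B6

The largest bag has 2 vertices, giving width 1; this decomposition certifies tw(G) ≤ 1. Any graph with an edge has treewidth ≥ 1, and G has the edge 6–3. Therefore the treewidth is 1.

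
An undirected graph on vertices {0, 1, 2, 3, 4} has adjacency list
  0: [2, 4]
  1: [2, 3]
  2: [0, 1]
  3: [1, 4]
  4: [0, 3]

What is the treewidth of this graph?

A width-2 tree decomposition is:
Bags: B1 = {1, 2, 3}  B2 = {2, 3, 4}  B3 = {0, 2, 4}
Tree: B1–B2, B2–B3
The largest bag has 3 vertices, giving width 2; this decomposition certifies tw(G) ≤ 2. For the lower bound, G contains the cycle 2–1–3–4–0–2, so G is not a forest; only forests have treewidth ≤ 1, hence tw(G) ≥ 2. The upper and lower bounds meet at 2, so that is the treewidth.

2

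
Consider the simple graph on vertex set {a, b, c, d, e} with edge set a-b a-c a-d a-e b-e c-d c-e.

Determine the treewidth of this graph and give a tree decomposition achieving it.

Every bag has size at most 3, so the width is 3 − 1 = 2 and tw(G) ≤ 2. On the other hand G contains the 3-clique {a, c, d}. A clique must lie in a single bag of any decomposition, so no decomposition can have width below 2. Combining the bounds, tw(G) = 2.

Treewidth 2.
Bags: B1 = {a, b, e}  B2 = {a, c, e}  B3 = {a, c, d}
Tree: B1–B2, B2–B3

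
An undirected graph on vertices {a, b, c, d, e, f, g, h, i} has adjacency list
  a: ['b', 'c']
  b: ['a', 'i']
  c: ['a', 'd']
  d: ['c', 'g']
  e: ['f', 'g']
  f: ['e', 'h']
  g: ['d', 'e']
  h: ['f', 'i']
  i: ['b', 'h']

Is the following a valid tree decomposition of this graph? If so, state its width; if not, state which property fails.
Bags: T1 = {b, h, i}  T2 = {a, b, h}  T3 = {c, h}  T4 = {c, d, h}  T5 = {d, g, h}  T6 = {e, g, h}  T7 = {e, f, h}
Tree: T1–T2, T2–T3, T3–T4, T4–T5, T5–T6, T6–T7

No — edge (a,c) lies in no bag.

A tree decomposition must satisfy three properties: every vertex lies in some bag; for every edge, both endpoints lie together in some bag; and for every vertex, the bags containing it form a connected subtree. Here edge (a,c) lies in no bag, so the decomposition is invalid.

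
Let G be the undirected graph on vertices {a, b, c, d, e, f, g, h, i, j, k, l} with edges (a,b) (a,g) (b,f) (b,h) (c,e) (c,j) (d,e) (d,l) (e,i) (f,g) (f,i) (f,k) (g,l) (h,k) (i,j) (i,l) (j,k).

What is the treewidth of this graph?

A width-3 tree decomposition is:
Bags: B1 = {c, d, e, l}  B2 = {c, e, i, l}  B3 = {c, i, j, l}  B4 = {g, i, j, l}  B5 = {f, g, i, j}  B6 = {f, g, j, k}  B7 = {a, f, g, k}  B8 = {a, b, f, k}  B9 = {a, b, h, k}
Tree: B1–B2, B2–B3, B3–B4, B4–B5, B5–B6, B6–B7, B7–B8, B8–B9
Each bag holds 4 vertices, so the decomposition has width 3, which upper-bounds the treewidth. For the lower bound: the 4 vertex sets {c,d,e}, {l}, {i}, {f,g,j,k} are disjoint, each induces a connected subgraph, and every pair is joined by at least one edge of G. Contracting each set to a single vertex therefore yields K_{4} as a minor, and since treewidth is minor-monotone, tw(G) ≥ tw(K_{4}) = 3. Hence tw(G) = 3 exactly.

3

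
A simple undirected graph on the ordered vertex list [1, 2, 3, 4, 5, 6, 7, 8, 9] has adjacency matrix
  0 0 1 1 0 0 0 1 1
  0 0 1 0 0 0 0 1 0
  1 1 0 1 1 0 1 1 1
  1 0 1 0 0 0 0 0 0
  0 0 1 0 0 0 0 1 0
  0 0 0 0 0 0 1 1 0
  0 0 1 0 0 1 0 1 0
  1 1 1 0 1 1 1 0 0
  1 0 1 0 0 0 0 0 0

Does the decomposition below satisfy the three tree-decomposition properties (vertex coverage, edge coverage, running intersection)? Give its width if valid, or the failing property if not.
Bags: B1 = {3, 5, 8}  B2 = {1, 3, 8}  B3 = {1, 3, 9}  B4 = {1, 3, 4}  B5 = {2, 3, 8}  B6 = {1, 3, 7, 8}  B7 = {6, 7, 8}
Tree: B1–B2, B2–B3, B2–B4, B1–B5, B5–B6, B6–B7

A tree decomposition must satisfy three properties: every vertex lies in some bag; for every edge, both endpoints lie together in some bag; and for every vertex, the bags containing it form a connected subtree. Here bags containing vertex 1 are not connected in the tree, so the decomposition is invalid.

No — bags containing vertex 1 are not connected in the tree.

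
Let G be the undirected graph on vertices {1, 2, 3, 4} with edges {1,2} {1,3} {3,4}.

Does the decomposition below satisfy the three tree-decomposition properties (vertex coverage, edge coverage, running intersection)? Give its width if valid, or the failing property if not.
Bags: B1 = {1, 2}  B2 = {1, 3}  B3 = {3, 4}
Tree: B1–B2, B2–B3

Yes; width 1.

Checking the three conditions: (i) the bags cover all of {1, 2, 3, 4}; (ii) for each edge, some bag contains both endpoints; (iii) the bags containing any fixed vertex form a subtree. All hold, so the decomposition is valid with width 2 − 1 = 1.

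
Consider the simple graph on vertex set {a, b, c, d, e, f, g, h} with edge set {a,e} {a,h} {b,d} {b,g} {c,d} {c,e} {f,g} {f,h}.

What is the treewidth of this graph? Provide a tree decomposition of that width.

Treewidth 2.
One such decomposition:
Bags: B1 = {b, f, g}  B2 = {b, f, h}  B3 = {a, b, h}  B4 = {a, b, e}  B5 = {b, c, e}  B6 = {b, c, d}
Tree: B1–B2, B2–B3, B3–B4, B4–B5, B5–B6

The largest bag has 3 vertices, giving width 2; this decomposition certifies tw(G) ≤ 2. Since b–g–f–h–a–e–c–d–b is a cycle in G, G is not acyclic. Forests are exactly the graphs of treewidth ≤ 1, so tw(G) ≥ 2. Therefore the treewidth is 2.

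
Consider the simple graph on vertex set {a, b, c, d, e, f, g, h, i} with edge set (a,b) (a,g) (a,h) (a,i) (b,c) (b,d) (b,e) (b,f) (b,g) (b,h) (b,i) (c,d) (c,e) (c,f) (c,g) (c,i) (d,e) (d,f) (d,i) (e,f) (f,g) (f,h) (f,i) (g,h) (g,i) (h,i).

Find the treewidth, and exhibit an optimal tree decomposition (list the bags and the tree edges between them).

Treewidth 4.
One such decomposition:
Bags: B1 = {b, c, d, e, f}  B2 = {b, c, d, f, i}  B3 = {b, c, f, g, i}  B4 = {b, f, g, h, i}  B5 = {a, b, g, h, i}
Tree: B1–B2, B2–B3, B3–B4, B4–B5

Every bag has size at most 5, so the width is 5 − 1 = 4 and tw(G) ≤ 4. For the lower bound, the 5 vertices {a, b, g, h, i} are pairwise adjacent, and any tree decomposition puts a clique entirely inside one bag — forcing width ≥ 4. Therefore the treewidth is 4.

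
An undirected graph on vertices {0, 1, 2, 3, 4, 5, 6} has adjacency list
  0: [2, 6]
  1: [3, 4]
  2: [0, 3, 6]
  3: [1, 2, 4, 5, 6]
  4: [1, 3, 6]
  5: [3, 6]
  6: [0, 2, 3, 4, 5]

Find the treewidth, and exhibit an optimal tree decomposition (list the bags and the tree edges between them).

Every bag has size at most 3, so the width is 3 − 1 = 2 and tw(G) ≤ 2. For the lower bound, the 3 vertices {0, 2, 6} are pairwise adjacent, and any tree decomposition puts a clique entirely inside one bag — forcing width ≥ 2. Hence tw(G) = 2 exactly.

Treewidth 2.
One such decomposition:
Bags: B1 = {2, 3, 6}  B2 = {3, 4, 6}  B3 = {0, 2, 6}  B4 = {1, 3, 4}  B5 = {3, 5, 6}
Tree: B1–B2, B1–B3, B2–B4, B2–B5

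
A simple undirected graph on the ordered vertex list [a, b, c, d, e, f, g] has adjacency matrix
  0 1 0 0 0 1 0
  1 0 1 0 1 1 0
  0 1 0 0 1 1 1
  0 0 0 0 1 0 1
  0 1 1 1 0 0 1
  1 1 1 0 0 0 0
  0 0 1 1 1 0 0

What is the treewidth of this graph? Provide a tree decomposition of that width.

Treewidth 2.
One such decomposition:
Bags: B1 = {b, c, e}  B2 = {b, c, f}  B3 = {c, e, g}  B4 = {d, e, g}  B5 = {a, b, f}
Tree: B1–B2, B1–B3, B3–B4, B2–B5

The largest bag has 3 vertices, giving width 2; this decomposition certifies tw(G) ≤ 2. For the lower bound, the 3 vertices {d, e, g} are pairwise adjacent, and any tree decomposition puts a clique entirely inside one bag — forcing width ≥ 2. Therefore the treewidth is 2.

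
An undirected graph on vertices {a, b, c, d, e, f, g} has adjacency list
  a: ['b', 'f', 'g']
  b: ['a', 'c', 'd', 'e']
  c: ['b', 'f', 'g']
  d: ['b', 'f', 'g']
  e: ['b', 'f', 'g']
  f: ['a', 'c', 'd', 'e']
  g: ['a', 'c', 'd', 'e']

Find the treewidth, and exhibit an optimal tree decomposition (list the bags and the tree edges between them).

Each bag holds 4 vertices, so the decomposition has width 3, which upper-bounds the treewidth. For the lower bound: the 4 vertex sets {a,b}, {e,g}, {f}, {d} are disjoint, each induces a connected subgraph, and every pair is joined by at least one edge of G. Contracting each set to a single vertex therefore yields K_{4} as a minor, and since treewidth is minor-monotone, tw(G) ≥ tw(K_{4}) = 3. Combining the bounds, tw(G) = 3.

Treewidth 3.
Bags: B1 = {a, b, f, g}  B2 = {b, e, f, g}  B3 = {b, d, f, g}  B4 = {b, c, f, g}
Tree: B1–B2, B2–B3, B3–B4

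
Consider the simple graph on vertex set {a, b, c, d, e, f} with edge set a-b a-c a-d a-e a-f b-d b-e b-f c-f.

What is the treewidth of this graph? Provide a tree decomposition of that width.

Every bag has size at most 3, so the width is 3 − 1 = 2 and tw(G) ≤ 2. For the lower bound, the 3 vertices {a, c, f} are pairwise adjacent, and any tree decomposition puts a clique entirely inside one bag — forcing width ≥ 2. Combining the bounds, tw(G) = 2.

Treewidth 2.
One optimal decomposition is:
Bags: B1 = {a, c, f}  B2 = {a, b, f}  B3 = {a, b, d}  B4 = {a, b, e}
Tree: B1–B2, B2–B3, B3–B4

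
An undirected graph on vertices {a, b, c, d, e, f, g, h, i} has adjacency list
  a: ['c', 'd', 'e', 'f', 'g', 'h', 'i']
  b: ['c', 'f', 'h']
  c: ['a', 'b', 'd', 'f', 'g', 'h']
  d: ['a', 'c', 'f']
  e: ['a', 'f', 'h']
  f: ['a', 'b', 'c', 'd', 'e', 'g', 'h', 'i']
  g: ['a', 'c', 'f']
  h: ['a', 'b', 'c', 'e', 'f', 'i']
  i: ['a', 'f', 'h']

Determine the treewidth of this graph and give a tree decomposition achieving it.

The largest bag has 4 vertices, giving width 3; this decomposition certifies tw(G) ≤ 3. On the other hand G contains the 4-clique {a, c, d, f}. A clique must lie in a single bag of any decomposition, so no decomposition can have width below 3. The upper and lower bounds meet at 3, so that is the treewidth.

Treewidth 3.
One such decomposition:
Bags: B1 = {a, f, h, i}  B2 = {a, c, f, h}  B3 = {a, e, f, h}  B4 = {b, c, f, h}  B5 = {a, c, f, g}  B6 = {a, c, d, f}
Tree: B1–B2, B2–B3, B2–B4, B2–B5, B2–B6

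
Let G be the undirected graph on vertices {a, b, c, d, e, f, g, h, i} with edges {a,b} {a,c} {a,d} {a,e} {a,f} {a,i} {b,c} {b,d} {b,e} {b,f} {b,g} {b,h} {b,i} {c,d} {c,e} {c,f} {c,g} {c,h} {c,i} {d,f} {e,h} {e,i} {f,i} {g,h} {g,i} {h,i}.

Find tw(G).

4

A width-4 tree decomposition is:
Bags: B1 = {a, b, c, f, i}  B2 = {a, b, c, e, i}  B3 = {b, c, e, h, i}  B4 = {b, c, g, h, i}  B5 = {a, b, c, d, f}
Tree: B1–B2, B2–B3, B3–B4, B1–B5
Every bag has size at most 5, so the width is 5 − 1 = 4 and tw(G) ≤ 4. For the lower bound, the 5 vertices {a, b, c, d, f} are pairwise adjacent, and any tree decomposition puts a clique entirely inside one bag — forcing width ≥ 4. Hence tw(G) = 4 exactly.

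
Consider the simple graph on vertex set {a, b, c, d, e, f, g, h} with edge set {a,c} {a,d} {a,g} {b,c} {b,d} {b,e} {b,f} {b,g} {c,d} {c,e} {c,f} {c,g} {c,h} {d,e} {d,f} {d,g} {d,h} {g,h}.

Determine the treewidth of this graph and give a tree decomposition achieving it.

Treewidth 3.
Bags: B1 = {c, d, g, h}  B2 = {a, c, d, g}  B3 = {b, c, d, g}  B4 = {b, c, d, e}  B5 = {b, c, d, f}
Tree: B1–B2, B2–B3, B3–B4, B4–B5

Every bag has size at most 4, so the width is 4 − 1 = 3 and tw(G) ≤ 3. Conversely, {c, d, g, h} is a clique of size 4, and the vertices of any clique must share a bag in every tree decomposition; so some bag has ≥ 4 vertices and tw(G) ≥ 3. Combining the bounds, tw(G) = 3.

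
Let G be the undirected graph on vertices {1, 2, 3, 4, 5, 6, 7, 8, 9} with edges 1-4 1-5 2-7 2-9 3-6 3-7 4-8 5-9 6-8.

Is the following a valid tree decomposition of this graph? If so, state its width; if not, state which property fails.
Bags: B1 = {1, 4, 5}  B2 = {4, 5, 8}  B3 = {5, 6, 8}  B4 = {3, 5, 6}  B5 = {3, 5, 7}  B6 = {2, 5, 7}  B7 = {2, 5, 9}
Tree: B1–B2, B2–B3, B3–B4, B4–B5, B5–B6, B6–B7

Yes; width 2.

Checking the three conditions: (i) the bags cover all of {1, 2, 3, 4, 5, 6, 7, 8, 9}; (ii) for each edge, some bag contains both endpoints; (iii) the bags containing any fixed vertex form a subtree. All hold, so the decomposition is valid with width 3 − 1 = 2.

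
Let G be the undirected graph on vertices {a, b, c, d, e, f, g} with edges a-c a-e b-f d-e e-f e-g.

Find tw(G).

A width-1 tree decomposition is:
Bags: B1 = {a, e}  B2 = {e, f}  B3 = {e, g}  B4 = {d, e}  B5 = {b, f}  B6 = {a, c}
Tree: B1–B2, B1–B3, B3–B4, B2–B5, B1–B6
Every bag has size at most 2, so the width is 2 − 1 = 1 and tw(G) ≤ 1. G has an edge, so its treewidth is at least 1. Hence tw(G) = 1 exactly.

1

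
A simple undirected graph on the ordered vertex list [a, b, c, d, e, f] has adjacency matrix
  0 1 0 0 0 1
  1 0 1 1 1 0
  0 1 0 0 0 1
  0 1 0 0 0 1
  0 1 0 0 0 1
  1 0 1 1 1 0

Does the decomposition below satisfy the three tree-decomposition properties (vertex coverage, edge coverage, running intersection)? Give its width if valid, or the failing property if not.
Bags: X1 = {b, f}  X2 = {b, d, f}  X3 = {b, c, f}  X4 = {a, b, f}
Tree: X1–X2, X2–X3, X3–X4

No — vertex e appears in no bag.

A tree decomposition must satisfy three properties: every vertex lies in some bag; for every edge, both endpoints lie together in some bag; and for every vertex, the bags containing it form a connected subtree. Here vertex e appears in no bag, so the decomposition is invalid.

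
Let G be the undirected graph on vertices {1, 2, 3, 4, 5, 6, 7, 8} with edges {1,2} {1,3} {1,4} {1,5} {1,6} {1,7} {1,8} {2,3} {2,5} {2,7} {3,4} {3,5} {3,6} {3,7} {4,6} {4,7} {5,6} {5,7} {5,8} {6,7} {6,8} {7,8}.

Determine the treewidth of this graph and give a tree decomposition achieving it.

Treewidth 4.
One optimal decomposition is:
Bags: B1 = {1, 3, 5, 6, 7}  B2 = {1, 2, 3, 5, 7}  B3 = {1, 5, 6, 7, 8}  B4 = {1, 3, 4, 6, 7}
Tree: B1–B2, B1–B3, B1–B4

Each bag holds 5 vertices, so the decomposition has width 4, which upper-bounds the treewidth. On the other hand G contains the 5-clique {1, 5, 6, 7, 8}. A clique must lie in a single bag of any decomposition, so no decomposition can have width below 4. The upper and lower bounds meet at 4, so that is the treewidth.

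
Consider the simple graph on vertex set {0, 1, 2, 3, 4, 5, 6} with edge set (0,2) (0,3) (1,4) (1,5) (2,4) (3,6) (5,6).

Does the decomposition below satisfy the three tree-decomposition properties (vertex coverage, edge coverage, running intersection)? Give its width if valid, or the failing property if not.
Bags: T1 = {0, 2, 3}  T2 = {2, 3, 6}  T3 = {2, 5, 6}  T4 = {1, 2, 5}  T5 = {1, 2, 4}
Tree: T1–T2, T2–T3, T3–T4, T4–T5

Vertex coverage: the bags together contain {0, 1, 2, 3, 4, 5, 6}, the full vertex set. Edge coverage: each edge of G has both endpoints in at least one bag. Running intersection: for every vertex, the bags containing it form a connected subtree. All three properties hold, so this is a valid tree decomposition of width max|bag| − 1 = 2, and hence tw(G) ≤ 2.

Yes; width 2.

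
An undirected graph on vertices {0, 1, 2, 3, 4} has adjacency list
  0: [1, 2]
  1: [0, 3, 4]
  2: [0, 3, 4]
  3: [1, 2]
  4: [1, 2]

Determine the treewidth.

2

A width-2 tree decomposition is:
Bags: B1 = {0, 1, 2}  B2 = {1, 2, 3}  B3 = {1, 2, 4}
Tree: B1–B2, B2–B3
The largest bag has 3 vertices, giving width 2; this decomposition certifies tw(G) ≤ 2. For the lower bound, G contains the cycle 2–0–1–3–2, so G is not a forest; only forests have treewidth ≤ 1, hence tw(G) ≥ 2. Hence tw(G) = 2 exactly.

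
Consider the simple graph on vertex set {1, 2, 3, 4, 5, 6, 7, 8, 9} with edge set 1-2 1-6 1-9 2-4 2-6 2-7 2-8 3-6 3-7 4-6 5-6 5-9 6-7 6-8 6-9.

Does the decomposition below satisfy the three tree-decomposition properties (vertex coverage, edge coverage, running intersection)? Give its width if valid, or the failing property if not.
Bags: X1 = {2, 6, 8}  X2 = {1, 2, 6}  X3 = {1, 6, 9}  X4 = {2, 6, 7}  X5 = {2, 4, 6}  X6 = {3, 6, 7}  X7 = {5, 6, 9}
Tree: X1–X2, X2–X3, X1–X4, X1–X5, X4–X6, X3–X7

Yes; width 2.

Every vertex of G appears in some bag (union = {1, 2, 3, 4, 5, 6, 7, 8, 9}); every edge is covered by a bag; and for each vertex v the set of bags containing v is connected in the bag tree. The decomposition is therefore valid. The largest bag has 3 vertices, so the width is 2.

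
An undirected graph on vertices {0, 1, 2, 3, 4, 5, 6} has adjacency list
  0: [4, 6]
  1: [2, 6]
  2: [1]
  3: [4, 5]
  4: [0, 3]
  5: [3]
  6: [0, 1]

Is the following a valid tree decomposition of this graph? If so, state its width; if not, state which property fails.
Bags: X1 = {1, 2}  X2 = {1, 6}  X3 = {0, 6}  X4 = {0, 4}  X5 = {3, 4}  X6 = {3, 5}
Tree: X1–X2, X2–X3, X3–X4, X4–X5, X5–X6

Vertex coverage: the bags together contain {0, 1, 2, 3, 4, 5, 6}, the full vertex set. Edge coverage: each edge of G has both endpoints in at least one bag. Running intersection: for every vertex, the bags containing it form a connected subtree. All three properties hold, so this is a valid tree decomposition of width max|bag| − 1 = 1, and hence tw(G) ≤ 1.

Yes; width 1.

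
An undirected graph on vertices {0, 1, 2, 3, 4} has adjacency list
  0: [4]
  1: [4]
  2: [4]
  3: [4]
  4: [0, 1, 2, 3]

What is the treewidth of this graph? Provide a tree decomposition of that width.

The largest bag has 2 vertices, giving width 1; this decomposition certifies tw(G) ≤ 1. Any graph with an edge has treewidth ≥ 1, and G has the edge 4–3. The upper and lower bounds meet at 1, so that is the treewidth.

Treewidth 1.
Bags: B1 = {3, 4}  B2 = {0, 4}  B3 = {1, 4}  B4 = {2, 4}
Tree: B1–B2, B1–B3, B1–B4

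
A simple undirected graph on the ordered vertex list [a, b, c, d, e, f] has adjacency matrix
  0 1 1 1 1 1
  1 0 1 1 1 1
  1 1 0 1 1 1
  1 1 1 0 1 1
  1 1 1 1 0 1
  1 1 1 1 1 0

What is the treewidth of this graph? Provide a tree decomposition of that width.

A single bag containing all 6 vertices is trivially a valid decomposition of width 5. Conversely, {a, b, c, d, e, f} is a clique of size 6, and the vertices of any clique must share a bag in every tree decomposition; so some bag has ≥ 6 vertices and tw(G) ≥ 5. The upper and lower bounds meet at 5, so that is the treewidth.

Treewidth 5.
One optimal decomposition is:
Bags: B1 = {a, b, c, d, e, f}
Tree: (single bag)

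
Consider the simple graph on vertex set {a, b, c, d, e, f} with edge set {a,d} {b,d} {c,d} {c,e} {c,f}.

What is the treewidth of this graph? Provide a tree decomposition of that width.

Treewidth 1.
One optimal decomposition is:
Bags: B1 = {b, d}  B2 = {c, d}  B3 = {c, e}  B4 = {c, f}  B5 = {a, d}
Tree: B1–B2, B2–B3, B2–B4, B1–B5

The largest bag has 2 vertices, giving width 1; this decomposition certifies tw(G) ≤ 1. Any graph with an edge has treewidth ≥ 1, and G has the edge b–d. The upper and lower bounds meet at 1, so that is the treewidth.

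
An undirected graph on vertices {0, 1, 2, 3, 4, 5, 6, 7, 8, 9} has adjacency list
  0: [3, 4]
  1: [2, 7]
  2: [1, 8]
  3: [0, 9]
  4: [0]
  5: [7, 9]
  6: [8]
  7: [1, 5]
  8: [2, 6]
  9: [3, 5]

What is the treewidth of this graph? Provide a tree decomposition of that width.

Each bag holds 2 vertices, so the decomposition has width 1, which upper-bounds the treewidth. Since G has at least one edge (e.g. 4–0), it is not an edgeless graph, so tw(G) ≥ 1. Hence tw(G) = 1 exactly.

Treewidth 1.
One optimal decomposition is:
Bags: B1 = {0, 4}  B2 = {0, 3}  B3 = {3, 9}  B4 = {5, 9}  B5 = {5, 7}  B6 = {1, 7}  B7 = {1, 2}  B8 = {2, 8}  B9 = {6, 8}
Tree: B1–B2, B2–B3, B3–B4, B4–B5, B5–B6, B6–B7, B7–B8, B8–B9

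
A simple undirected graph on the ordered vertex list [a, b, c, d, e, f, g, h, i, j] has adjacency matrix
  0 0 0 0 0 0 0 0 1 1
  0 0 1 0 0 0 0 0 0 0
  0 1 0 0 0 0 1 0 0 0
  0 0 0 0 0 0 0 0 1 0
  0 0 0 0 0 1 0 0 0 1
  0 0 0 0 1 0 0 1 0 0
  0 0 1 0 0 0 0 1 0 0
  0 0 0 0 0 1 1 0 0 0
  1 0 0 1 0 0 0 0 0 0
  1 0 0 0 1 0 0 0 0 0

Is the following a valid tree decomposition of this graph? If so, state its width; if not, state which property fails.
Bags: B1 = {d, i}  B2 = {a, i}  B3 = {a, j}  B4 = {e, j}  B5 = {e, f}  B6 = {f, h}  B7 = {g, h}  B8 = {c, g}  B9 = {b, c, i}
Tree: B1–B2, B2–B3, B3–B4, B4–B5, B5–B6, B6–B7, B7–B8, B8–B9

A tree decomposition must satisfy three properties: every vertex lies in some bag; for every edge, both endpoints lie together in some bag; and for every vertex, the bags containing it form a connected subtree. Here bags containing vertex i are not connected in the tree, so the decomposition is invalid.

No — bags containing vertex i are not connected in the tree.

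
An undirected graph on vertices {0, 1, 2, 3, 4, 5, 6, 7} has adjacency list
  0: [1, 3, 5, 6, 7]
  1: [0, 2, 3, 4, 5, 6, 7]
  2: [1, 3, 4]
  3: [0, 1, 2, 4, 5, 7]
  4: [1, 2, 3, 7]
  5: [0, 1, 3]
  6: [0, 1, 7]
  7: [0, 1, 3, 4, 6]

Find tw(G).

3

A width-3 tree decomposition is:
Bags: B1 = {1, 2, 3, 4}  B2 = {1, 3, 4, 7}  B3 = {0, 1, 3, 7}  B4 = {0, 1, 6, 7}  B5 = {0, 1, 3, 5}
Tree: B1–B2, B2–B3, B3–B4, B3–B5
Each bag holds 4 vertices, so the decomposition has width 3, which upper-bounds the treewidth. Conversely, {0, 1, 3, 5} is a clique of size 4, and the vertices of any clique must share a bag in every tree decomposition; so some bag has ≥ 4 vertices and tw(G) ≥ 3. The upper and lower bounds meet at 3, so that is the treewidth.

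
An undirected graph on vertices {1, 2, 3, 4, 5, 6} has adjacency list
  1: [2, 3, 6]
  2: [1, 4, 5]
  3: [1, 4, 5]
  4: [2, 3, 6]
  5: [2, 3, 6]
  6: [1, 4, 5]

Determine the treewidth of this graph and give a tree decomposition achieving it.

Each bag holds 4 vertices, so the decomposition has width 3, which upper-bounds the treewidth. For the lower bound: the 4 vertex sets {2,4}, {1,6}, {3}, {5} are disjoint, each induces a connected subgraph, and every pair is joined by at least one edge of G. Contracting each set to a single vertex therefore yields K_{4} as a minor, and since treewidth is minor-monotone, tw(G) ≥ tw(K_{4}) = 3. The upper and lower bounds meet at 3, so that is the treewidth.

Treewidth 3.
One such decomposition:
Bags: B1 = {2, 3, 4, 6}  B2 = {1, 2, 3, 6}  B3 = {2, 3, 5, 6}
Tree: B1–B2, B2–B3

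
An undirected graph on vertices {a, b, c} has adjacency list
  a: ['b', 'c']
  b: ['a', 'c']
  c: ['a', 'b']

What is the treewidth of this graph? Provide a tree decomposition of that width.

Treewidth 2.
One optimal decomposition is:
Bags: B1 = {a, b, c}
Tree: (single bag)

A single bag containing all 3 vertices is trivially a valid decomposition of width 2. For the lower bound, the 3 vertices {a, b, c} are pairwise adjacent, and any tree decomposition puts a clique entirely inside one bag — forcing width ≥ 2. Hence tw(G) = 2 exactly.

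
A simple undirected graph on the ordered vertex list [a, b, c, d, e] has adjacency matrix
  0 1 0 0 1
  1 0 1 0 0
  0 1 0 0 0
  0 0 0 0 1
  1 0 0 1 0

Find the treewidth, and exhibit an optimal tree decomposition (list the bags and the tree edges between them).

Treewidth 1.
One such decomposition:
Bags: B1 = {a, e}  B2 = {d, e}  B3 = {a, b}  B4 = {b, c}
Tree: B1–B2, B1–B3, B3–B4

Each bag holds 2 vertices, so the decomposition has width 1, which upper-bounds the treewidth. G has an edge, so its treewidth is at least 1. Therefore the treewidth is 1.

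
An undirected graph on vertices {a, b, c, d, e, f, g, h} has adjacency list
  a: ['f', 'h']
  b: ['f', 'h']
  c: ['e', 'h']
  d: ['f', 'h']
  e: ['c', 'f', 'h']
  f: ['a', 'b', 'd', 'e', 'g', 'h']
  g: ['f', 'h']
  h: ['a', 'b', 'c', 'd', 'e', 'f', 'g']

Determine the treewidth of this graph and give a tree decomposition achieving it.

Treewidth 2.
One such decomposition:
Bags: B1 = {d, f, h}  B2 = {b, f, h}  B3 = {e, f, h}  B4 = {c, e, h}  B5 = {f, g, h}  B6 = {a, f, h}
Tree: B1–B2, B2–B3, B3–B4, B3–B5, B5–B6

Each bag holds 3 vertices, so the decomposition has width 2, which upper-bounds the treewidth. On the other hand G contains the 3-clique {c, e, h}. A clique must lie in a single bag of any decomposition, so no decomposition can have width below 2. The upper and lower bounds meet at 2, so that is the treewidth.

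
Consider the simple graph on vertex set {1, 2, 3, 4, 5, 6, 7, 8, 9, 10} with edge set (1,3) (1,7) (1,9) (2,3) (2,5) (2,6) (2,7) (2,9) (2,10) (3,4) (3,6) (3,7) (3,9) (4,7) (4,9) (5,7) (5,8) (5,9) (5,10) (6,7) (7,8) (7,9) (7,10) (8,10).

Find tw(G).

3

A width-3 tree decomposition is:
Bags: B1 = {2, 3, 7, 9}  B2 = {2, 5, 7, 9}  B3 = {2, 3, 6, 7}  B4 = {2, 5, 7, 10}  B5 = {1, 3, 7, 9}  B6 = {5, 7, 8, 10}  B7 = {3, 4, 7, 9}
Tree: B1–B2, B1–B3, B2–B4, B1–B5, B4–B6, B1–B7
The largest bag has 4 vertices, giving width 3; this decomposition certifies tw(G) ≤ 3. On the other hand G contains the 4-clique {5, 7, 8, 10}. A clique must lie in a single bag of any decomposition, so no decomposition can have width below 3. The upper and lower bounds meet at 3, so that is the treewidth.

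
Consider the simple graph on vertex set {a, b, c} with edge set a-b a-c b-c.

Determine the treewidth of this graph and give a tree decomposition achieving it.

Treewidth 2.
One optimal decomposition is:
Bags: B1 = {a, b, c}
Tree: (single bag)

A single bag containing all 3 vertices is trivially a valid decomposition of width 2. Conversely, {a, b, c} is a clique of size 3, and the vertices of any clique must share a bag in every tree decomposition; so some bag has ≥ 3 vertices and tw(G) ≥ 2. Therefore the treewidth is 2.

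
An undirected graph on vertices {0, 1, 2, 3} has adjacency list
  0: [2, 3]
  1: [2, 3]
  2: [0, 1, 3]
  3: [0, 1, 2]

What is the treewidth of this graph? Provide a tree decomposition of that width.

Each bag holds 3 vertices, so the decomposition has width 2, which upper-bounds the treewidth. Conversely, {0, 2, 3} is a clique of size 3, and the vertices of any clique must share a bag in every tree decomposition; so some bag has ≥ 3 vertices and tw(G) ≥ 2. Combining the bounds, tw(G) = 2.

Treewidth 2.
One such decomposition:
Bags: B1 = {1, 2, 3}  B2 = {0, 2, 3}
Tree: B1–B2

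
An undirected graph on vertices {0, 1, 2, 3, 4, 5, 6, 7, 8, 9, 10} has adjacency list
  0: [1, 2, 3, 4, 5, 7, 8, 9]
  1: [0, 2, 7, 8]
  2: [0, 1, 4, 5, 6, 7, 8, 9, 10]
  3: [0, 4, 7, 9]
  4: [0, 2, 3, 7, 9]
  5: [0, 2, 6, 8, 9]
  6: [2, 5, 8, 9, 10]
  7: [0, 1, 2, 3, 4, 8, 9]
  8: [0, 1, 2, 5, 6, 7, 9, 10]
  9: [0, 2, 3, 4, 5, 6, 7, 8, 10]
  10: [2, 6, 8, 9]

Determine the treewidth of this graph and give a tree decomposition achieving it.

Treewidth 4.
One such decomposition:
Bags: B1 = {0, 2, 5, 8, 9}  B2 = {0, 2, 7, 8, 9}  B3 = {2, 5, 6, 8, 9}  B4 = {2, 6, 8, 9, 10}  B5 = {0, 2, 4, 7, 9}  B6 = {0, 1, 2, 7, 8}  B7 = {0, 3, 4, 7, 9}
Tree: B1–B2, B1–B3, B3–B4, B2–B5, B2–B6, B5–B7

Each bag holds 5 vertices, so the decomposition has width 4, which upper-bounds the treewidth. For the lower bound, the 5 vertices {0, 1, 2, 7, 8} are pairwise adjacent, and any tree decomposition puts a clique entirely inside one bag — forcing width ≥ 4. Hence tw(G) = 4 exactly.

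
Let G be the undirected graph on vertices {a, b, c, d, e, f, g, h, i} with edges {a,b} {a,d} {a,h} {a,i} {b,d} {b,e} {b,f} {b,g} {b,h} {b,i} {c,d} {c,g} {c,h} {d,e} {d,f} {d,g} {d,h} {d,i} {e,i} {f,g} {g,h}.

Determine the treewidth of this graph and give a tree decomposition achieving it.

Treewidth 3.
Bags: B1 = {a, b, d, i}  B2 = {a, b, d, h}  B3 = {b, d, g, h}  B4 = {b, d, e, i}  B5 = {b, d, f, g}  B6 = {c, d, g, h}
Tree: B1–B2, B2–B3, B1–B4, B3–B5, B3–B6

Each bag holds 4 vertices, so the decomposition has width 3, which upper-bounds the treewidth. On the other hand G contains the 4-clique {c, d, g, h}. A clique must lie in a single bag of any decomposition, so no decomposition can have width below 3. Hence tw(G) = 3 exactly.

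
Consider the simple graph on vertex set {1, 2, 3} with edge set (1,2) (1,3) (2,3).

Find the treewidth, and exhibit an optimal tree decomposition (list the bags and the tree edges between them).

With just one bag of size 3, the width is 3 − 1 = 2, so tw(G) ≤ 2. For the lower bound, the 3 vertices {1, 2, 3} are pairwise adjacent, and any tree decomposition puts a clique entirely inside one bag — forcing width ≥ 2. Therefore the treewidth is 2.

Treewidth 2.
One optimal decomposition is:
Bags: B1 = {1, 2, 3}
Tree: (single bag)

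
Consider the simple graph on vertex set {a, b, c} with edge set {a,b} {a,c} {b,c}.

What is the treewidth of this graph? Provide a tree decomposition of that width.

With just one bag of size 3, the width is 3 − 1 = 2, so tw(G) ≤ 2. Conversely, {a, b, c} is a clique of size 3, and the vertices of any clique must share a bag in every tree decomposition; so some bag has ≥ 3 vertices and tw(G) ≥ 2. Combining the bounds, tw(G) = 2.

Treewidth 2.
One such decomposition:
Bags: B1 = {a, b, c}
Tree: (single bag)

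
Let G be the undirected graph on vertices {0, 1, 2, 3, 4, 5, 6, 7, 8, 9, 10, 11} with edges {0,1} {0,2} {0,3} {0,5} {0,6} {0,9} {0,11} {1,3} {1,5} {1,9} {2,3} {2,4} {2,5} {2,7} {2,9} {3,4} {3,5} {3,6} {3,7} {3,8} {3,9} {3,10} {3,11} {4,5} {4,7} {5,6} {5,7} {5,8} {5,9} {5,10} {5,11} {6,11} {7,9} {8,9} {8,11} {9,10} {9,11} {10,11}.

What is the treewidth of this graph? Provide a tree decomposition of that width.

Treewidth 4.
One such decomposition:
Bags: B1 = {3, 5, 8, 9, 11}  B2 = {0, 3, 5, 9, 11}  B3 = {0, 1, 3, 5, 9}  B4 = {0, 2, 3, 5, 9}  B5 = {2, 3, 5, 7, 9}  B6 = {0, 3, 5, 6, 11}  B7 = {3, 5, 9, 10, 11}  B8 = {2, 3, 4, 5, 7}
Tree: B1–B2, B2–B3, B3–B4, B4–B5, B2–B6, B2–B7, B5–B8

The largest bag has 5 vertices, giving width 4; this decomposition certifies tw(G) ≤ 4. For the lower bound, the 5 vertices {0, 1, 3, 5, 9} are pairwise adjacent, and any tree decomposition puts a clique entirely inside one bag — forcing width ≥ 4. Therefore the treewidth is 4.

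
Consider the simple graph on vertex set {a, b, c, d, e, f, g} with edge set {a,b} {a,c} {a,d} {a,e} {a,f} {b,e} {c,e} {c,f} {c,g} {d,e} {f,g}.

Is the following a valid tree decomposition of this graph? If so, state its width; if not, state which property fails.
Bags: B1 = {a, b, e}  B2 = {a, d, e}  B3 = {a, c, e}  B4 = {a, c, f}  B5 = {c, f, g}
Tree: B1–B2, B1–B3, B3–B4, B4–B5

Yes; width 2.

Every vertex of G appears in some bag (union = {a, b, c, d, e, f, g}); every edge is covered by a bag; and for each vertex v the set of bags containing v is connected in the bag tree. The decomposition is therefore valid. The largest bag has 3 vertices, so the width is 2.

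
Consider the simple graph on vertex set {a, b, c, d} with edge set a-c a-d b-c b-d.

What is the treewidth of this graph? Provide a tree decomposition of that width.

Treewidth 2.
Bags: B1 = {a, b, d}  B2 = {a, b, c}
Tree: B1–B2

Every bag has size at most 3, so the width is 3 − 1 = 2 and tw(G) ≤ 2. The edges b–d–a–c–b form a cycle, so G is not a tree and its treewidth is at least 2. Therefore the treewidth is 2.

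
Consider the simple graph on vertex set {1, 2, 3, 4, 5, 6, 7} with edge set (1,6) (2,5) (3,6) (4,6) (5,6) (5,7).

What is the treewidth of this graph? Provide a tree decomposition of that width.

Each bag holds 2 vertices, so the decomposition has width 1, which upper-bounds the treewidth. Any graph with an edge has treewidth ≥ 1, and G has the edge 5–6. The upper and lower bounds meet at 1, so that is the treewidth.

Treewidth 1.
One optimal decomposition is:
Bags: B1 = {5, 6}  B2 = {5, 7}  B3 = {4, 6}  B4 = {3, 6}  B5 = {1, 6}  B6 = {2, 5}
Tree: B1–B2, B1–B3, B1–B4, B1–B5, B2–B6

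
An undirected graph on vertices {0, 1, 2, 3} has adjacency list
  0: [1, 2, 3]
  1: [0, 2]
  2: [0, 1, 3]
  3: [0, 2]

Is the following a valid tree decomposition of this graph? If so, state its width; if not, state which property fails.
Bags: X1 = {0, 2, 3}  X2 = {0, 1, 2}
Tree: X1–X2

Yes; width 2.

Vertex coverage: the bags together contain {0, 1, 2, 3}, the full vertex set. Edge coverage: each edge of G has both endpoints in at least one bag. Running intersection: for every vertex, the bags containing it form a connected subtree. All three properties hold, so this is a valid tree decomposition of width max|bag| − 1 = 2, and hence tw(G) ≤ 2.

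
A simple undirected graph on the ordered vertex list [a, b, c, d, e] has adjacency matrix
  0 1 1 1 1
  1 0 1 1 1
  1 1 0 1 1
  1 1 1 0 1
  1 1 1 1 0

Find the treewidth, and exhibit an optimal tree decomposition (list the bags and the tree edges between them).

Treewidth 4.
One such decomposition:
Bags: B1 = {a, b, c, d, e}
Tree: (single bag)

A single bag containing all 5 vertices is trivially a valid decomposition of width 4. Conversely, {a, b, c, d, e} is a clique of size 5, and the vertices of any clique must share a bag in every tree decomposition; so some bag has ≥ 5 vertices and tw(G) ≥ 4. The upper and lower bounds meet at 4, so that is the treewidth.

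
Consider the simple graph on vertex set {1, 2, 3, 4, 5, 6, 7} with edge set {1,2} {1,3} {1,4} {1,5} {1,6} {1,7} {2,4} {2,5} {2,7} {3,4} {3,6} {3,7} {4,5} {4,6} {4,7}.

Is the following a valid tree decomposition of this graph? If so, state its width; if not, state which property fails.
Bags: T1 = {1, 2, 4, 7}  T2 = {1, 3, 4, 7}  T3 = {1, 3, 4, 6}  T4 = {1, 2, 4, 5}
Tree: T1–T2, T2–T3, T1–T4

Every vertex of G appears in some bag (union = {1, 2, 3, 4, 5, 6, 7}); every edge is covered by a bag; and for each vertex v the set of bags containing v is connected in the bag tree. The decomposition is therefore valid. The largest bag has 4 vertices, so the width is 3.

Yes; width 3.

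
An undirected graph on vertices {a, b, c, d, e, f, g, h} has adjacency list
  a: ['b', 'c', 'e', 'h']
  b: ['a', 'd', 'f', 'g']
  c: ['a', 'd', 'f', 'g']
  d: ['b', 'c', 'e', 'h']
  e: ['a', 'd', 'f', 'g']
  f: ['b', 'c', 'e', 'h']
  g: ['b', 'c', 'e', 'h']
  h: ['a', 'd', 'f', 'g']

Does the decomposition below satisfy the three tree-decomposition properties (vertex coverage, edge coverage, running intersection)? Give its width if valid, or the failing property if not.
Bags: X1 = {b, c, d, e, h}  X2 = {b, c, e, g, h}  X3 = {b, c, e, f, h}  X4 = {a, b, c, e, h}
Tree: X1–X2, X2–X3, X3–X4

Every vertex of G appears in some bag (union = {a, b, c, d, e, f, g, h}); every edge is covered by a bag; and for each vertex v the set of bags containing v is connected in the bag tree. The decomposition is therefore valid. The largest bag has 5 vertices, so the width is 4.

Yes; width 4.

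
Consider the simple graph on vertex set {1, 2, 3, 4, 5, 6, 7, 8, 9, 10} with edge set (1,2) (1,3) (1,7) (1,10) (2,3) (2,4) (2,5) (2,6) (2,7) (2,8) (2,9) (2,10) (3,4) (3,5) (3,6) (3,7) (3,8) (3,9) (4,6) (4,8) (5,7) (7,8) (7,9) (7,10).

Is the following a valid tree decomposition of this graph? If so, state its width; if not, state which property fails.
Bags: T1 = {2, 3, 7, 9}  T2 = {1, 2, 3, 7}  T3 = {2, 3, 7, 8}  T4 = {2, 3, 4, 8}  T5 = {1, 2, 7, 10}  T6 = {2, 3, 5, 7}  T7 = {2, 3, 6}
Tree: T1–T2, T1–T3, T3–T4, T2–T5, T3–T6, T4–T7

A tree decomposition must satisfy three properties: every vertex lies in some bag; for every edge, both endpoints lie together in some bag; and for every vertex, the bags containing it form a connected subtree. Here edge (4,6) lies in no bag, so the decomposition is invalid.

No — edge (4,6) lies in no bag.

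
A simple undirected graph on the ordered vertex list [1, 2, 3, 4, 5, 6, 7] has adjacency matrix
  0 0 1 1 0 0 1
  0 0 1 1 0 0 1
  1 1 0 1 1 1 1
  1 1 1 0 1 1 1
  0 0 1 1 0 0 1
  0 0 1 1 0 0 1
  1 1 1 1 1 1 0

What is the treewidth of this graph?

A width-3 tree decomposition is:
Bags: B1 = {3, 4, 6, 7}  B2 = {2, 3, 4, 7}  B3 = {1, 3, 4, 7}  B4 = {3, 4, 5, 7}
Tree: B1–B2, B1–B3, B3–B4
The largest bag has 4 vertices, giving width 3; this decomposition certifies tw(G) ≤ 3. On the other hand G contains the 4-clique {1, 3, 4, 7}. A clique must lie in a single bag of any decomposition, so no decomposition can have width below 3. The upper and lower bounds meet at 3, so that is the treewidth.

3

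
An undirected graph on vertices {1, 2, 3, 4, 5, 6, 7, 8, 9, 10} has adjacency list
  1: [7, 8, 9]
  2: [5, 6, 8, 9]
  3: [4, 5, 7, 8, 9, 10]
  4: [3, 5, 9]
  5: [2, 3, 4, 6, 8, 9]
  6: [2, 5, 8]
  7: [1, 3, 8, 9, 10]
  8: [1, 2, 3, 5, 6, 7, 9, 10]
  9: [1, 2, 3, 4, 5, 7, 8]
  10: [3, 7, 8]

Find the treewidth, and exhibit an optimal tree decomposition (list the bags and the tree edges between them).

The largest bag has 4 vertices, giving width 3; this decomposition certifies tw(G) ≤ 3. Conversely, {1, 7, 8, 9} is a clique of size 4, and the vertices of any clique must share a bag in every tree decomposition; so some bag has ≥ 4 vertices and tw(G) ≥ 3. The upper and lower bounds meet at 3, so that is the treewidth.

Treewidth 3.
One such decomposition:
Bags: B1 = {3, 5, 8, 9}  B2 = {2, 5, 8, 9}  B3 = {3, 7, 8, 9}  B4 = {2, 5, 6, 8}  B5 = {3, 4, 5, 9}  B6 = {3, 7, 8, 10}  B7 = {1, 7, 8, 9}
Tree: B1–B2, B1–B3, B2–B4, B1–B5, B3–B6, B3–B7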